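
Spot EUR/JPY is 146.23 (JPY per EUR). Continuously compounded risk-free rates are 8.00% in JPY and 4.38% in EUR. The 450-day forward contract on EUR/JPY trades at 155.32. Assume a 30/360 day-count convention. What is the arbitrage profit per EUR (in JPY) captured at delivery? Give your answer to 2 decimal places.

Fair forward: F* = S·e^(carry·T), with carry = (r_JPY − r_EUR) = 0.0800 − 0.0438 = 0.0362
F* = 146.23 · e^(0.0362 × 450/360) = 146.23 · e^0.045250 = 146.23 × 1.046289 = 152.9988
Market 155.32 > fair 152.9988: forward overpriced → cash-and-carry (buy spot, short the forward).
At maturity, profit = |F_mkt − F*| = |155.32 − 152.9988| = 2.32 per EUR (in JPY)

2.32 per EUR (in JPY)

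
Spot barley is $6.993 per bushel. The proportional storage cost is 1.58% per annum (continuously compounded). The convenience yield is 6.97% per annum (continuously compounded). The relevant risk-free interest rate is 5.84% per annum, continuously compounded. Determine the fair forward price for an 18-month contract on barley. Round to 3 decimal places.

$7.040 per bushel

Net carry = r + u − y = 0.0584 + 0.0158 − 0.0697 = 0.0045
F = S·e^((r+u−y)T) = 6.993 · e^(0.0045 × 18/12) = 6.993 · e^0.006750
= 6.993 × 1.006773 = $7.040 per bushel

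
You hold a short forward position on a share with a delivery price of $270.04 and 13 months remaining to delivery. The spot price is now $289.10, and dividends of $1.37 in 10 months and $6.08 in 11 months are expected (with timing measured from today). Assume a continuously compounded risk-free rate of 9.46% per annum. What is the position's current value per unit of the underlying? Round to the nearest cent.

-$38.52

PV(remaining dividends) I = 1.37·e^(−0.0946·10/12) + 6.08·e^(−0.0946·11/12) = 6.8411
Current forward F = (S − I)·e^(rT) = (289.10 − 6.8411)·e^(0.0946·13/12) = 282.2589 × 1.107919 = 312.7200
Value (long) = (F − K)·e^(−rT) = (312.7200 − 270.04) × 0.902593 = 38.5227
Short position value = −(long value) = -$38.52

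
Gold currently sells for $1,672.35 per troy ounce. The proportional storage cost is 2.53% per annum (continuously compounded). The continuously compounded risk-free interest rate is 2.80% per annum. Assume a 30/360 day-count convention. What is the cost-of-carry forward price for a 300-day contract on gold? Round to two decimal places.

$1,748.30 per troy ounce

Net carry = r + u − y = 0.0280 + 0.0253 − 0.0000 = 0.0533
F = S·e^((r+u−y)T) = 1672.35 · e^(0.0533 × 300/360) = 1672.35 · e^0.04441667
= 1672.35 × 1.04541786 = $1,748.30 per troy ounce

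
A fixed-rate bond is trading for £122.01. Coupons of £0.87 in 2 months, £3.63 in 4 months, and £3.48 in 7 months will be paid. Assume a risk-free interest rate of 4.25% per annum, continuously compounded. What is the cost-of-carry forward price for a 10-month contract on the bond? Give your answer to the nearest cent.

£118.29

PV(coupons) I = 0.87·e^(−0.0425·2/12) + 3.63·e^(−0.0425·4/12) + 3.48·e^(−0.0425·7/12)
I = 0.8639 + 3.5789 + 3.3948 = 7.8376
F = (S − I)·e^(rT) = (122.01 − 7.8376) · e^(0.0425·10/12)
= 114.1724 · e^0.035417 = 114.1724 × 1.036052 = £118.29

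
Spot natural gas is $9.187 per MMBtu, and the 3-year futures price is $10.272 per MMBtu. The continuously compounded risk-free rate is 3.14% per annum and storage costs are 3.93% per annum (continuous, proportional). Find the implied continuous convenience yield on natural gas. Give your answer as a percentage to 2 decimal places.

F = S·e^((r+u−y)T) ⇒ (r+u−y) = ln(F/S)/T
ln(10.272/9.187) = 0.111632; /T ⇒ 0.037211
y = r + u − ln(F/S)/T = 0.0314 + 0.0393 − 0.037211 = 0.033489
y = 3.35%

3.35%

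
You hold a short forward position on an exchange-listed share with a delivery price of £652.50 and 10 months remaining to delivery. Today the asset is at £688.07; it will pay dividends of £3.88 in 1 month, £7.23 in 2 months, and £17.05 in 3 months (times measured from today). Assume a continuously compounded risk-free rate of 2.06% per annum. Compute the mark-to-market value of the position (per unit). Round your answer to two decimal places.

-£18.63

PV(remaining dividends) I = 3.88·e^(−0.0206·1/12) + 7.23·e^(−0.0206·2/12) + 17.05·e^(−0.0206·3/12) = 28.0410
Current forward F = (S − I)·e^(rT) = (688.07 − 28.0410)·e^(0.0206·10/12) = 660.0290 × 1.017315 = 671.4574
Value (long) = (F − K)·e^(−rT) = (671.4574 − 652.50) × 0.982980 = 18.6347
Short position value = −(long value) = -£18.63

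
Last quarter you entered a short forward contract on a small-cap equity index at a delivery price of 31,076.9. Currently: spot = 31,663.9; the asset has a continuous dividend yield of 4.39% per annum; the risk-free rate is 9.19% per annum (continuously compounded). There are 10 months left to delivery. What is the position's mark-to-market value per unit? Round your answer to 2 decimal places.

Current fair forward for the remaining 10 months: F = S·e^((r − q)·T), (r − q) = 0.0919 − 0.0439 = 0.0480
F = 31663.9 · e^(0.0480 × 10/12) = 31663.9 × 1.04081077 = 32956.1281
Value of long forward = (F − K)·e^(−rT) = (32956.1281 − 31076.9) · e^(−0.0919·10/12)
= 1879.2281 × 0.92627572 = 1740.68
Short position value = −(long value) = -1740.68

-1740.68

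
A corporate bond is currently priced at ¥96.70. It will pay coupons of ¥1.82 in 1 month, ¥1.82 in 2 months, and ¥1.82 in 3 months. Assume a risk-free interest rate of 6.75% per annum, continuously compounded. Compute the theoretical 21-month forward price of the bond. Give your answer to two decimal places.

¥102.75

PV(coupons) I = 1.82·e^(−0.0675·1/12) + 1.82·e^(−0.0675·2/12) + 1.82·e^(−0.0675·3/12)
I = 1.8098 + 1.7996 + 1.7895 = 5.3989
F = (S − I)·e^(rT) = (96.70 − 5.3989) · e^(0.0675·21/12)
= 91.3011 · e^0.118125 = 91.3011 × 1.125385 = ¥102.75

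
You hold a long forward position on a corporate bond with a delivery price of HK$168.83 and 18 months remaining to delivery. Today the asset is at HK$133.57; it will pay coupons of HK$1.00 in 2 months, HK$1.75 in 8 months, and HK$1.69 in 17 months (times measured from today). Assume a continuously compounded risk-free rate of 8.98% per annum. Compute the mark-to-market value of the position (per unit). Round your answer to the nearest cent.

PV(remaining coupons) I = 1.00·e^(−0.0898·2/12) + 1.75·e^(−0.0898·8/12) + 1.69·e^(−0.0898·17/12) = 4.1216
Current forward F = (S − I)·e^(rT) = (133.57 − 4.1216)·e^(0.0898·18/12) = 129.4484 × 1.144193 = 148.1140
Value (long) = (F − K)·e^(−rT) = (148.1140 − 168.83) × 0.873978 = -18.1053
Value = -HK$18.11

-HK$18.11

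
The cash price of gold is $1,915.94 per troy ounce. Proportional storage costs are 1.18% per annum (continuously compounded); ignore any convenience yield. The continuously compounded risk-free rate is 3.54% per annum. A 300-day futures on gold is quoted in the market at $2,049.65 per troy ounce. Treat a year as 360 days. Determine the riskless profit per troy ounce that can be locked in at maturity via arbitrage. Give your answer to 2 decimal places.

Fair futures: F* = S·e^(carry·T), with carry = (r + u) = 0.0354 + 0.0118 = 0.0472
F* = 1915.94 · e^(0.0472 × 300/360) = 1915.94 · e^0.03933333 = 1915.94 × 1.04011713 = $1992.8020
Market $2049.65 > fair $1992.8020: forward overpriced → cash-and-carry (buy spot, short the forward).
At maturity, profit = |F_mkt − F*| = |2049.65 − 1992.8020| = $56.85 per troy ounce

$56.85 per troy ounce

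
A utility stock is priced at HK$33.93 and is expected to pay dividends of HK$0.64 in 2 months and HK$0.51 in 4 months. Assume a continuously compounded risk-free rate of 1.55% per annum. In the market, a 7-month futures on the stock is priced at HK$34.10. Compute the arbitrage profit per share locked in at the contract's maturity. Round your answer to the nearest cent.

PV(dividends) I = 0.64·e^(−0.0155·2/12) + 0.51·e^(−0.0155·4/12) = 1.1457
Fair futures F* = (S − I)·e^(rT) = (33.93 − 1.1457)·e^0.009042 = 32.7843 × 1.009083 = 33.0821
Market HK$34.10 > fair 33.0821: forward overpriced → cash-and-carry (borrow at r, buy the stock and collect the dividends, short the forward).
Profit at T = |F_mkt − F*| = |34.10 − 33.0821| = HK$1.02 per share

HK$1.02 per share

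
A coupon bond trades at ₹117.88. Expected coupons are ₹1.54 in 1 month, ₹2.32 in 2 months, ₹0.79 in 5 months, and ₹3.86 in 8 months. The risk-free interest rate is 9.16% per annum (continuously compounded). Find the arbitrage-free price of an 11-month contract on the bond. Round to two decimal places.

PV(coupons) I = 1.54·e^(−0.0916·1/12) + 2.32·e^(−0.0916·2/12) + 0.79·e^(−0.0916·5/12) + 3.86·e^(−0.0916·8/12)
I = 1.5283 + 2.2849 + 0.7604 + 3.6313 = 8.2049
F = (S − I)·e^(rT) = (117.88 − 8.2049) · e^(0.0916·11/12)
= 109.6751 · e^0.083967 = 109.6751 × 1.087593 = ₹119.28

₹119.28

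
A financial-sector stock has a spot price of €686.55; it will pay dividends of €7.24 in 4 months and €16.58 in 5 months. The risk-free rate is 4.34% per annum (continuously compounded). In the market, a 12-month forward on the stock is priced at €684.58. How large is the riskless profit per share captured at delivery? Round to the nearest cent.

PV(dividends) I = 7.24·e^(−0.0434·4/12) + 16.58·e^(−0.0434·5/12) = 23.4189
Fair forward F* = (S − I)·e^(rT) = (686.55 − 23.4189)·e^0.043400 = 663.1311 × 1.044356 = 692.5449
Market €684.58 < fair 692.5449: forward underpriced → reverse cash-and-carry (short the stock, invest proceeds at r, pay the dividends, go long the forward).
Profit at T = |F_mkt − F*| = |684.58 − 692.5449| = €7.96 per share

€7.96 per share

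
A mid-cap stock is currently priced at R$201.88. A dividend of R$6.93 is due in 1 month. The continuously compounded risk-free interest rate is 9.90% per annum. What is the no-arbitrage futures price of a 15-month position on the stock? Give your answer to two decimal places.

R$220.70

PV(dividends) I = 6.93·e^(−0.0990·1/12)
I = 6.8731
F = (S − I)·e^(rT) = (201.88 − 6.8731) · e^(0.0990·15/12)
= 195.0069 · e^0.123750 = 195.0069 × 1.131733 = R$220.70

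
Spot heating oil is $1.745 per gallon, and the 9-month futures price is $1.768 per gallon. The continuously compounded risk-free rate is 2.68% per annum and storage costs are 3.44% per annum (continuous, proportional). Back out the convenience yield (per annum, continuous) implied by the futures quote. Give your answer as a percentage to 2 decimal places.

F = S·e^((r+u−y)T) ⇒ (r+u−y) = ln(F/S)/T
ln(1.768/1.745) = 0.013094; /T ⇒ 0.017459
y = r + u − ln(F/S)/T = 0.0268 + 0.0344 − 0.017459 = 0.043741
y = 4.37%

4.37%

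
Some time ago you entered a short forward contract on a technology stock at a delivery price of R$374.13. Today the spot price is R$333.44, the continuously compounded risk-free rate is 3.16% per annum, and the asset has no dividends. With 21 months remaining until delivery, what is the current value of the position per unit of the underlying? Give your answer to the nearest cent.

Current fair forward for the remaining 21 months: F = S·e^(r·T), r = 0.0316
F = 333.44 · e^(0.0316 × 21/12) = 333.44 × 1.056858 = 352.3987
Value of long forward = (F − K)·e^(−rT) = (352.3987 − 374.13) · e^(−0.0316·21/12)
= -21.7313 × 0.946201 = -20.56
Short position value = −(long value) = R$20.56

R$20.56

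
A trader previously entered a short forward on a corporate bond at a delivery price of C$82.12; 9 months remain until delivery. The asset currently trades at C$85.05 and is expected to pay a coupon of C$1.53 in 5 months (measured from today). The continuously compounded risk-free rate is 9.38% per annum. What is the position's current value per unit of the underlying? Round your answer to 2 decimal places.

PV(remaining coupons) I = 1.53·e^(−0.0938·5/12) = 1.4714
Current forward F = (S − I)·e^(rT) = (85.05 − 1.4714)·e^(0.0938·9/12) = 83.5786 × 1.072884 = 89.6701
Value (long) = (F − K)·e^(−rT) = (89.6701 − 82.12) × 0.932068 = 7.0372
Short position value = −(long value) = -C$7.04

-C$7.04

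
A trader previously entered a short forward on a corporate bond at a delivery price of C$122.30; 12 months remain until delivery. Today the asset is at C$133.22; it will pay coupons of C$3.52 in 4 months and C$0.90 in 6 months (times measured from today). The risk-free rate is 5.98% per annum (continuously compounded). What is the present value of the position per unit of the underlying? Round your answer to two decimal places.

-C$13.70

PV(remaining coupons) I = 3.52·e^(−0.0598·4/12) + 0.90·e^(−0.0598·6/12) = 4.3240
Current forward F = (S − I)·e^(rT) = (133.22 − 4.3240)·e^(0.0598·12/12) = 128.8960 × 1.061624 = 136.8391
Value (long) = (F − K)·e^(−rT) = (136.8391 − 122.30) × 0.941953 = 13.6951
Short position value = −(long value) = -C$13.70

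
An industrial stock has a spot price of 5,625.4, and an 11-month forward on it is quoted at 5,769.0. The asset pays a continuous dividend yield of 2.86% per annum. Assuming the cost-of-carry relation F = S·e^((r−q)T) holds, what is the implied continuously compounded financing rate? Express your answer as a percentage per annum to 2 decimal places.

5.61%

From F = S·e^((r−q)T): (r − q) = ln(F/S)/T
ln(5769.0/5625.4) = ln(1.025527) = 0.025207
(r − q) = 0.025207 / (11/12) = 0.027499
r = ln(F/S)/T + q = 0.027499 + 0.0286 = 0.056099
r = 5.61%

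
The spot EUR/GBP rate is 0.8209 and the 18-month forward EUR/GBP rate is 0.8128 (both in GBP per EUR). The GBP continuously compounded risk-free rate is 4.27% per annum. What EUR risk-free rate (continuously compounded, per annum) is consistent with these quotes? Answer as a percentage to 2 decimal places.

F = S·e^((r_GBP − r_EUR)T) ⇒ r_EUR = r_GBP − ln(F/S)/T
ln(0.8128/0.8209) = -0.009916; /(18/12) = -0.006611
r_EUR = 0.0427 + 0.006611 = 0.049311
r_EUR = 4.93%

4.93%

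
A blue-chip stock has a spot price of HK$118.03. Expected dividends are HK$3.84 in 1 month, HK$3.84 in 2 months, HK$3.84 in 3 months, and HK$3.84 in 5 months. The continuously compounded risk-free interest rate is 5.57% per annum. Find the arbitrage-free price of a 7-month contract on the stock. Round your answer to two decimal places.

HK$106.26

PV(dividends) I = 3.84·e^(−0.0557·1/12) + 3.84·e^(−0.0557·2/12) + 3.84·e^(−0.0557·3/12) + 3.84·e^(−0.0557·5/12)
I = 3.8222 + 3.8045 + 3.7869 + 3.7519 = 15.1655
F = (S − I)·e^(rT) = (118.03 − 15.1655) · e^(0.0557·7/12)
= 102.8645 · e^0.032492 = 102.8645 × 1.033026 = HK$106.26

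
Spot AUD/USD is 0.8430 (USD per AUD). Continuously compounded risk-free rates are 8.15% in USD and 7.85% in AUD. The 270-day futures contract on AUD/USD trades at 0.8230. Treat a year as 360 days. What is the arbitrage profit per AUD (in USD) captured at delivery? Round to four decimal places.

0.0219 per AUD (in USD)

Fair futures: F* = S·e^(carry·T), with carry = (r_USD − r_AUD) = 0.0815 − 0.0785 = 0.0030
F* = 0.8430 · e^(0.0030 × 270/360) = 0.8430 · e^0.002250 = 0.8430 × 1.002253 = 0.8449
Market 0.8230 < fair 0.8449: forward underpriced → reverse cash-and-carry (short spot, go long the forward).
At maturity, profit = |F_mkt − F*| = |0.8230 − 0.8449| = 0.0219 per AUD (in USD)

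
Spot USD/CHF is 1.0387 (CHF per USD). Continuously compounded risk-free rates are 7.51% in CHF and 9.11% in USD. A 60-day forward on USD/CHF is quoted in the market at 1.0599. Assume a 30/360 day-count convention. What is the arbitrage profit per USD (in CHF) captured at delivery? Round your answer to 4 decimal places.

Fair forward: F* = S·e^(carry·T), with carry = (r_CHF − r_USD) = 0.0751 − 0.0911 = -0.0160
F* = 1.0387 · e^(-0.0160 × 60/360) = 1.0387 · e^-0.002667 = 1.0387 × 0.997337 = 1.0359
Market 1.0599 > fair 1.0359: forward overpriced → cash-and-carry (buy spot, short the forward).
At maturity, profit = |F_mkt − F*| = |1.0599 − 1.0359| = 0.0240 per USD (in CHF)

0.0240 per USD (in CHF)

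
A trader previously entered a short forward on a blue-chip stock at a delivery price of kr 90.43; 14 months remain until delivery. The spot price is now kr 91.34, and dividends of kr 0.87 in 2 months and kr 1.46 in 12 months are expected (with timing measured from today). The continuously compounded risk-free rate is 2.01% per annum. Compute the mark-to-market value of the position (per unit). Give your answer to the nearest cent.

PV(remaining dividends) I = 0.87·e^(−0.0201·2/12) + 1.46·e^(−0.0201·12/12) = 2.2980
Current forward F = (S − I)·e^(rT) = (91.34 − 2.2980)·e^(0.0201·14/12) = 89.0420 × 1.023727 = 91.1547
Value (long) = (F − K)·e^(−rT) = (91.1547 − 90.43) × 0.976823 = 0.7079
Short position value = −(long value) = -kr 0.71

-kr 0.71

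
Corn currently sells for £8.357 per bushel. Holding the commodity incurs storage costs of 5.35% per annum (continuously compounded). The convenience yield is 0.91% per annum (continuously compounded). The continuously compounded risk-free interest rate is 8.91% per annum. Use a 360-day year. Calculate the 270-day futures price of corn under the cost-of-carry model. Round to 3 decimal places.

£9.237 per bushel

Net carry = r + u − y = 0.0891 + 0.0535 − 0.0091 = 0.1335
F = S·e^((r+u−y)T) = 8.357 · e^(0.1335 × 270/360) = 8.357 · e^0.100125
= 8.357 × 1.105309 = £9.237 per bushel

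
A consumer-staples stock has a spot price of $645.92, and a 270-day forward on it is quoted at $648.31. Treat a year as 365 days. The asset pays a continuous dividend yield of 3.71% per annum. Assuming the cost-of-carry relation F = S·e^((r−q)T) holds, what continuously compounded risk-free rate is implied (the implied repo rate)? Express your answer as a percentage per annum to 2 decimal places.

From F = S·e^((r−q)T): (r − q) = ln(F/S)/T
ln(648.31/645.92) = ln(1.003700) = 0.003693
(r − q) = 0.003693 / (270/365) = 0.004992
r = ln(F/S)/T + q = 0.004992 + 0.0371 = 0.042092
r = 4.21%

4.21%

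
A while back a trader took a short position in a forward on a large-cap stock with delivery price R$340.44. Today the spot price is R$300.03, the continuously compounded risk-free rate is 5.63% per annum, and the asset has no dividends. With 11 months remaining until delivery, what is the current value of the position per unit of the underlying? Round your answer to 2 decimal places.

Current fair forward for the remaining 11 months: F = S·e^(r·T), r = 0.0563
F = 300.03 · e^(0.0563 × 11/12) = 300.03 × 1.052963 = 315.9205
Value of long forward = (F − K)·e^(−rT) = (315.9205 − 340.44) · e^(−0.0563·11/12)
= -24.5195 × 0.949701 = -23.29
Short position value = −(long value) = R$23.29

R$23.29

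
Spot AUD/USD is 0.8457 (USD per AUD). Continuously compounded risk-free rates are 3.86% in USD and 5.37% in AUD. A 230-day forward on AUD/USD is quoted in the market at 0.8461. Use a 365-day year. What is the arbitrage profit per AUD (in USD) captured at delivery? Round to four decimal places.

Fair forward: F* = S·e^(carry·T), with carry = (r_USD − r_AUD) = 0.0386 − 0.0537 = -0.0151
F* = 0.8457 · e^(-0.0151 × 230/365) = 0.8457 · e^-0.009515 = 0.8457 × 0.990530 = 0.8377
Market 0.8461 > fair 0.8377: forward overpriced → cash-and-carry (buy spot, short the forward).
At maturity, profit = |F_mkt − F*| = |0.8461 − 0.8377| = 0.0084 per AUD (in USD)

0.0084 per AUD (in USD)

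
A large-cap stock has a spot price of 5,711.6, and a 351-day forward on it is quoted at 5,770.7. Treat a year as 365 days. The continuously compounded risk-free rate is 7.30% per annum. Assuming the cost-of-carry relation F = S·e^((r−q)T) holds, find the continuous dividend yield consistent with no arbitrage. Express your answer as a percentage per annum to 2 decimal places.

From F = S·e^((r−q)T): (r − q) = ln(F/S)/T
ln(5770.7/5711.6) = ln(1.010347) = 0.010294
(r − q) = 0.010294 / (351/365) = 0.010705
q = r − ln(F/S)/T = 0.0730 − 0.010705 = 0.062295
q = 6.23%

6.23%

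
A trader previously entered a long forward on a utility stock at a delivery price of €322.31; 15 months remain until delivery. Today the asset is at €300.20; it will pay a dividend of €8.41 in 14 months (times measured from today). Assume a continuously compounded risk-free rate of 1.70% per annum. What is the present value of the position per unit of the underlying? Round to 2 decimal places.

-€23.58

PV(remaining dividends) I = 8.41·e^(−0.0170·14/12) = 8.2448
Current forward F = (S − I)·e^(rT) = (300.20 − 8.2448)·e^(0.0170·15/12) = 291.9552 × 1.021477 = 298.2255
Value (long) = (F − K)·e^(−rT) = (298.2255 − 322.31) × 0.978974 = -23.5781
Value = -€23.58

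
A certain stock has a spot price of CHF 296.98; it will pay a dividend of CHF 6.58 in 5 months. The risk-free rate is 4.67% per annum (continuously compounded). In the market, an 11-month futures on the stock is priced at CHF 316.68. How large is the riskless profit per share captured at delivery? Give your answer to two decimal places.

PV(dividends) I = 6.58·e^(−0.0467·5/12) = 6.4532
Fair futures F* = (S − I)·e^(rT) = (296.98 − 6.4532)·e^0.042808 = 290.5268 × 1.043737 = 303.2336
Market CHF 316.68 > fair 303.2336: forward overpriced → cash-and-carry (borrow at r, buy the stock and collect the dividends, short the forward).
Profit at T = |F_mkt − F*| = |316.68 − 303.2336| = CHF 13.45 per share

CHF 13.45 per share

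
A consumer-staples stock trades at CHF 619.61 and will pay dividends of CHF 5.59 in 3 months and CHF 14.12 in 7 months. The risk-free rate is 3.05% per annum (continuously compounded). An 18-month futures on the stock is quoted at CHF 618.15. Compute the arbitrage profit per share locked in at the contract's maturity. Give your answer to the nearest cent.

CHF 10.14 per share

PV(dividends) I = 5.59·e^(−0.0305·3/12) + 14.12·e^(−0.0305·7/12) = 19.4185
Fair futures F* = (S − I)·e^(rT) = (619.61 − 19.4185)·e^0.045750 = 600.1915 × 1.046813 = 628.2883
Market CHF 618.15 < fair 628.2883: forward underpriced → reverse cash-and-carry (short the stock, invest proceeds at r, pay the dividends, go long the forward).
Profit at T = |F_mkt − F*| = |618.15 − 628.2883| = CHF 10.14 per share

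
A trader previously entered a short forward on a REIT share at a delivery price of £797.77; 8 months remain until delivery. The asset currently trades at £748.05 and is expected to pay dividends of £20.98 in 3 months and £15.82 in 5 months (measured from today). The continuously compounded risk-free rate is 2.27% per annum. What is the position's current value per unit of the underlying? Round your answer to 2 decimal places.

£74.27

PV(remaining dividends) I = 20.98·e^(−0.0227·3/12) + 15.82·e^(−0.0227·5/12) = 36.5324
Current forward F = (S − I)·e^(rT) = (748.05 − 36.5324)·e^(0.0227·8/12) = 711.5176 × 1.015248 = 722.3668
Value (long) = (F − K)·e^(−rT) = (722.3668 − 797.77) × 0.984981 = -74.2707
Short position value = −(long value) = £74.27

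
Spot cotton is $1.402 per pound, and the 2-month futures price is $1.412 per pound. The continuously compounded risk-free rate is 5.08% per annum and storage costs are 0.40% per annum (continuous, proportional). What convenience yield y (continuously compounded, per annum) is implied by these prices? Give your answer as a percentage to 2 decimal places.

F = S·e^((r+u−y)T) ⇒ (r+u−y) = ln(F/S)/T
ln(1.412/1.402) = 0.007107; /T ⇒ 0.042642
y = r + u − ln(F/S)/T = 0.0508 + 0.0040 − 0.042642 = 0.012158
y = 1.22%

1.22%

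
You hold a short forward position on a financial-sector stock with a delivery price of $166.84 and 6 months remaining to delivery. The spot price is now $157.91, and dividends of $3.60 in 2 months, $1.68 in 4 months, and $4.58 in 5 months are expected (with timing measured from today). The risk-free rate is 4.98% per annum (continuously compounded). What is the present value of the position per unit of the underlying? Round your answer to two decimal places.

PV(remaining dividends) I = 3.60·e^(−0.0498·2/12) + 1.68·e^(−0.0498·4/12) + 4.58·e^(−0.0498·5/12) = 9.7085
Current forward F = (S − I)·e^(rT) = (157.91 − 9.7085)·e^(0.0498·6/12) = 148.2015 × 1.025213 = 151.9381
Value (long) = (F − K)·e^(−rT) = (151.9381 − 166.84) × 0.975407 = -14.5354
Short position value = −(long value) = $14.54

$14.54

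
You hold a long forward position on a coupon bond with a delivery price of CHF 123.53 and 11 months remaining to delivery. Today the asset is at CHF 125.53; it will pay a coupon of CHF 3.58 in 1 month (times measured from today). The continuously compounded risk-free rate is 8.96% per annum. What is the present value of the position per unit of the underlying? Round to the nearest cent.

PV(remaining coupons) I = 3.58·e^(−0.0896·1/12) = 3.5534
Current forward F = (S − I)·e^(rT) = (125.53 − 3.5534)·e^(0.0896·11/12) = 121.9766 × 1.085601 = 132.4179
Value (long) = (F − K)·e^(−rT) = (132.4179 − 123.53) × 0.921149 = 8.1871
Value = CHF 8.19

CHF 8.19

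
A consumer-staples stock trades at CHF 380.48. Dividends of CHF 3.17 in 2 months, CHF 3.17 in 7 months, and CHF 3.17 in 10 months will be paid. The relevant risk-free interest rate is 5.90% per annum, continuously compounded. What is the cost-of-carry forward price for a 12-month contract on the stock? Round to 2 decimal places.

PV(dividends) I = 3.17·e^(−0.0590·2/12) + 3.17·e^(−0.0590·7/12) + 3.17·e^(−0.0590·10/12)
I = 3.1390 + 3.0628 + 3.0179 = 9.2197
F = (S − I)·e^(rT) = (380.48 − 9.2197) · e^(0.0590·12/12)
= 371.2603 · e^0.059000 = 371.2603 × 1.060775 = CHF 393.82

CHF 393.82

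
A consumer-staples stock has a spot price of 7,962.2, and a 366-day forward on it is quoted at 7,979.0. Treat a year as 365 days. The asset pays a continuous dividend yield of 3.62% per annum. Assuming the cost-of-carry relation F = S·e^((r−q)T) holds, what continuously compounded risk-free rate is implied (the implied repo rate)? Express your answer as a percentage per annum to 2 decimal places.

3.83%

From F = S·e^((r−q)T): (r − q) = ln(F/S)/T
ln(7979.0/7962.2) = ln(1.002110) = 0.002108
(r − q) = 0.002108 / (366/365) = 0.002102
r = ln(F/S)/T + q = 0.002102 + 0.0362 = 0.038302
r = 3.83%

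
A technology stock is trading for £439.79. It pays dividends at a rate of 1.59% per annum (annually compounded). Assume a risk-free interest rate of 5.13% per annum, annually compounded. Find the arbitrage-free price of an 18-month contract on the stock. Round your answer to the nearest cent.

F = S · (1+r)^T / (1+q)^T
= 439.79 × 1.077929 / 1.023945 = 439.79 × 1.052722
F = £462.98

£462.98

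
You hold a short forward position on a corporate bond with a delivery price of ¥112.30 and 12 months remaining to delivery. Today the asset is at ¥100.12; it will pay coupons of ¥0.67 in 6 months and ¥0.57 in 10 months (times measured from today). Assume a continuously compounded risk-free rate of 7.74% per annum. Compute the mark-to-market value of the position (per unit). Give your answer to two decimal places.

¥4.99

PV(remaining coupons) I = 0.67·e^(−0.0774·6/12) + 0.57·e^(−0.0774·10/12) = 1.1790
Current forward F = (S − I)·e^(rT) = (100.12 − 1.1790)·e^(0.0774·12/12) = 98.9410 × 1.080474 = 106.9032
Value (long) = (F − K)·e^(−rT) = (106.9032 − 112.30) × 0.925520 = -4.9948
Short position value = −(long value) = ¥4.99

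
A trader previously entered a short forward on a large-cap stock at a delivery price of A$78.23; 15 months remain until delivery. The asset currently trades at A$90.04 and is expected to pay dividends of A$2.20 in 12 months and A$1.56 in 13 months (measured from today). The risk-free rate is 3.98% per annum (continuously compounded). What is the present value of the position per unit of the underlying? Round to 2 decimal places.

PV(remaining dividends) I = 2.20·e^(−0.0398·12/12) + 1.56·e^(−0.0398·13/12) = 3.6083
Current forward F = (S − I)·e^(rT) = (90.04 − 3.6083)·e^(0.0398·15/12) = 86.4317 × 1.051008 = 90.8404
Value (long) = (F − K)·e^(−rT) = (90.8404 − 78.23) × 0.951467 = 11.9984
Short position value = −(long value) = -A$12.00

-A$12.00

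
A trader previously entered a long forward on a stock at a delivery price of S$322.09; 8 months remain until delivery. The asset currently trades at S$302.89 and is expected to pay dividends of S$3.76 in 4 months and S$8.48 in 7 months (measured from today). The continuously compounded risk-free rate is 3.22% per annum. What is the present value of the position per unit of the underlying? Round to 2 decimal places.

PV(remaining dividends) I = 3.76·e^(−0.0322·4/12) + 8.48·e^(−0.0322·7/12) = 12.0421
Current forward F = (S − I)·e^(rT) = (302.89 − 12.0421)·e^(0.0322·8/12) = 290.8479 × 1.021699 = 297.1590
Value (long) = (F − K)·e^(−rT) = (297.1590 − 322.09) × 0.978762 = -24.4015
Value = -S$24.40

-S$24.40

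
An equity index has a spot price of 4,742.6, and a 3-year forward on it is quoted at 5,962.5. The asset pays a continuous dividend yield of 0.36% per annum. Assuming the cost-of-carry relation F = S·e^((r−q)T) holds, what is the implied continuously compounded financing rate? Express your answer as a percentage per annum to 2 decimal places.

From F = S·e^((r−q)T): (r − q) = ln(F/S)/T
ln(5962.5/4742.6) = ln(1.257222) = 0.228905
(r − q) = 0.228905 / (3) = 0.076302
r = ln(F/S)/T + q = 0.076302 + 0.0036 = 0.079902
r = 7.99%

7.99%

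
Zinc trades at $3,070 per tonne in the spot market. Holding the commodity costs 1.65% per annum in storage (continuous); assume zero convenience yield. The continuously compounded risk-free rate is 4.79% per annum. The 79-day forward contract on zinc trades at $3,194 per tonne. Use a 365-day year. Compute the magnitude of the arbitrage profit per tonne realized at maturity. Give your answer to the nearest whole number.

Fair forward: F* = S·e^(carry·T), with carry = (r + u) = 0.0479 + 0.0165 = 0.0644
F* = 3070 · e^(0.0644 × 79/365) = 3070 · e^0.013939 = 3070 × 1.014037 = $3113.0936
Market $3194 > fair $3113.0936: forward overpriced → cash-and-carry (buy spot, short the forward).
At maturity, profit = |F_mkt − F*| = |3194 − 3113.0936| = $81 per tonne

$81 per tonne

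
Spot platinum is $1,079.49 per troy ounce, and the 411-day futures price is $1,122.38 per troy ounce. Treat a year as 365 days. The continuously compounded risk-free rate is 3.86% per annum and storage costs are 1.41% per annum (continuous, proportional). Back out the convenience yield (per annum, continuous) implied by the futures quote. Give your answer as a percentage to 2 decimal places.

1.81%

F = S·e^((r+u−y)T) ⇒ (r+u−y) = ln(F/S)/T
ln(1122.38/1079.49) = 0.038963; /T ⇒ 0.034602
y = r + u − ln(F/S)/T = 0.0386 + 0.0141 − 0.034602 = 0.018098
y = 1.81%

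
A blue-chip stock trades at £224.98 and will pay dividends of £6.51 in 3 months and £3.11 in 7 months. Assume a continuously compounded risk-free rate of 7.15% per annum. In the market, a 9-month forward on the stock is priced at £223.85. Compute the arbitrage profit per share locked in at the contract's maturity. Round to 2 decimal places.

PV(dividends) I = 6.51·e^(−0.0715·3/12) + 3.11·e^(−0.0715·7/12) = 9.3776
Fair forward F* = (S − I)·e^(rT) = (224.98 − 9.3776)·e^0.053625 = 215.6024 × 1.055089 = 227.4797
Market £223.85 < fair 227.4797: forward underpriced → reverse cash-and-carry (short the stock, invest proceeds at r, pay the dividends, go long the forward).
Profit at T = |F_mkt − F*| = |223.85 − 227.4797| = £3.63 per share

£3.63 per share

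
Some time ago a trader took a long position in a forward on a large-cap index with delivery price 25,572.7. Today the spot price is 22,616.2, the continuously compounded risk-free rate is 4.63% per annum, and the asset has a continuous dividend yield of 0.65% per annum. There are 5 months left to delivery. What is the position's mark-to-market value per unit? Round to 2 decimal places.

-2529.06

Current fair forward for the remaining 5 months: F = S·e^((r − q)·T), (r − q) = 0.0463 − 0.0065 = 0.0398
F = 22616.2 · e^(0.0398 × 5/12) = 22616.2 × 1.01672160 = 22994.3790
Value of long forward = (F − K)·e^(−rT) = (22994.3790 − 25572.7) · e^(−0.0463·5/12)
= -2578.3210 × 0.98089323 = -2529.06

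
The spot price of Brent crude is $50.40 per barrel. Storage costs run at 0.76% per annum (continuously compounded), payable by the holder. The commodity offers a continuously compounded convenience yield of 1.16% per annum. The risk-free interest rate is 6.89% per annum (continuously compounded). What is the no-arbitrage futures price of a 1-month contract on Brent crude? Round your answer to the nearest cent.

$50.67 per barrel

Net carry = r + u − y = 0.0689 + 0.0076 − 0.0116 = 0.0649
F = S·e^((r+u−y)T) = 50.40 · e^(0.0649 × 1/12) = 50.40 · e^0.005408
= 50.40 × 1.005423 = $50.67 per barrel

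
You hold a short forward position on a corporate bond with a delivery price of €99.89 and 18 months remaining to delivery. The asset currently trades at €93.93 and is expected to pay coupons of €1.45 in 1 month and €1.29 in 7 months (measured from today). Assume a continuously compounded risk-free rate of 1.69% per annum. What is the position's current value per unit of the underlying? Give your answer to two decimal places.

€6.18

PV(remaining coupons) I = 1.45·e^(−0.0169·1/12) + 1.29·e^(−0.0169·7/12) = 2.7253
Current forward F = (S − I)·e^(rT) = (93.93 − 2.7253)·e^(0.0169·18/12) = 91.2047 × 1.025674 = 93.5463
Value (long) = (F − K)·e^(−rT) = (93.5463 − 99.89) × 0.974969 = -6.1849
Short position value = −(long value) = €6.18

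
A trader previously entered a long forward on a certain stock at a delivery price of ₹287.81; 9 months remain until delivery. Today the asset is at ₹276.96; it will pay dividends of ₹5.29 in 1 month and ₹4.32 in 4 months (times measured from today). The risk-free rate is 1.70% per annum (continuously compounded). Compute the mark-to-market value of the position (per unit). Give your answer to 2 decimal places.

-₹16.78

PV(remaining dividends) I = 5.29·e^(−0.0170·1/12) + 4.32·e^(−0.0170·4/12) = 9.5781
Current forward F = (S − I)·e^(rT) = (276.96 − 9.5781)·e^(0.0170·9/12) = 267.3819 × 1.012832 = 270.8129
Value (long) = (F − K)·e^(−rT) = (270.8129 − 287.81) × 0.987331 = -16.7818
Value = -₹16.78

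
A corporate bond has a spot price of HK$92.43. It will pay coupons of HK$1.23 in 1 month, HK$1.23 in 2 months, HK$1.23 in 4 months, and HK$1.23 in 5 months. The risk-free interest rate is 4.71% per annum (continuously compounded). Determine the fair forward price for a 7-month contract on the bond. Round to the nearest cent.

PV(coupons) I = 1.23·e^(−0.0471·1/12) + 1.23·e^(−0.0471·2/12) + 1.23·e^(−0.0471·4/12) + 1.23·e^(−0.0471·5/12)
I = 1.2252 + 1.2204 + 1.2108 + 1.2061 = 4.8625
F = (S − I)·e^(rT) = (92.43 − 4.8625) · e^(0.0471·7/12)
= 87.5675 · e^0.027475 = 87.5675 × 1.027856 = HK$90.01

HK$90.01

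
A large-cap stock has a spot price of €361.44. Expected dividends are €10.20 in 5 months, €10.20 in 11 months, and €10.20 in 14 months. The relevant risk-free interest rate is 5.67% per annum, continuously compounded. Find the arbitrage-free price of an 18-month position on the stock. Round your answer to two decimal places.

PV(dividends) I = 10.20·e^(−0.0567·5/12) + 10.20·e^(−0.0567·11/12) + 10.20·e^(−0.0567·14/12)
I = 9.9618 + 9.6834 + 9.5471 = 29.1923
F = (S − I)·e^(rT) = (361.44 − 29.1923) · e^(0.0567·18/12)
= 332.2477 · e^0.085050 = 332.2477 × 1.088772 = €361.74

€361.74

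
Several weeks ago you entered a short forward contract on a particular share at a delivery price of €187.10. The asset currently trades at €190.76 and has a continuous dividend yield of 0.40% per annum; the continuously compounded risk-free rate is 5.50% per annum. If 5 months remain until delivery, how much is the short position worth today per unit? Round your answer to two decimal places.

-€7.58

Current fair forward for the remaining 5 months: F = S·e^((r − q)·T), (r − q) = 0.0550 − 0.0040 = 0.0510
F = 190.76 · e^(0.0510 × 5/12) = 190.76 × 1.021477 = 194.8570
Value of long forward = (F − K)·e^(−rT) = (194.8570 − 187.10) · e^(−0.0550·5/12)
= 7.7570 × 0.977344 = 7.58
Short position value = −(long value) = -€7.58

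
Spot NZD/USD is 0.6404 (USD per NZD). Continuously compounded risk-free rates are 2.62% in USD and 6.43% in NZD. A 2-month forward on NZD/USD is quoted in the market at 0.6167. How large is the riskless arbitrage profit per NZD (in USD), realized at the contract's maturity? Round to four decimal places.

0.0196 per NZD (in USD)

Fair forward: F* = S·e^(carry·T), with carry = (r_USD − r_NZD) = 0.0262 − 0.0643 = -0.0381
F* = 0.6404 · e^(-0.0381 × 2/12) = 0.6404 · e^-0.006350 = 0.6404 × 0.993670 = 0.6363
Market 0.6167 < fair 0.6363: forward underpriced → reverse cash-and-carry (short spot, go long the forward).
At maturity, profit = |F_mkt − F*| = |0.6167 − 0.6363| = 0.0196 per NZD (in USD)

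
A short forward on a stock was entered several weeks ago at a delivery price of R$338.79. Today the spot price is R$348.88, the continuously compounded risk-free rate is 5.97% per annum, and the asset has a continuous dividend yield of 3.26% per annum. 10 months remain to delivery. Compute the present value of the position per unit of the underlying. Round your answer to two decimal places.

Current fair forward for the remaining 10 months: F = S·e^((r − q)·T), (r − q) = 0.0597 − 0.0326 = 0.0271
F = 348.88 · e^(0.0271 × 10/12) = 348.88 × 1.022840 = 356.8484
Value of long forward = (F − K)·e^(−rT) = (356.8484 − 338.79) · e^(−0.0597·10/12)
= 18.0584 × 0.951467 = 17.18
Short position value = −(long value) = -R$17.18

-R$17.18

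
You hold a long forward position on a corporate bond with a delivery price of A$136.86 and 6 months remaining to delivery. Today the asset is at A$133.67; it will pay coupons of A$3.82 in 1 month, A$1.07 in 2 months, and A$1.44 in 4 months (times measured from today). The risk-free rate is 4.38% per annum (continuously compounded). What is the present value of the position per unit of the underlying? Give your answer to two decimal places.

-A$6.51

PV(remaining coupons) I = 3.82·e^(−0.0438·1/12) + 1.07·e^(−0.0438·2/12) + 1.44·e^(−0.0438·4/12) = 6.2874
Current forward F = (S − I)·e^(rT) = (133.67 − 6.2874)·e^(0.0438·6/12) = 127.3826 × 1.022142 = 130.2031
Value (long) = (F − K)·e^(−rT) = (130.2031 − 136.86) × 0.978338 = -6.5127
Value = -A$6.51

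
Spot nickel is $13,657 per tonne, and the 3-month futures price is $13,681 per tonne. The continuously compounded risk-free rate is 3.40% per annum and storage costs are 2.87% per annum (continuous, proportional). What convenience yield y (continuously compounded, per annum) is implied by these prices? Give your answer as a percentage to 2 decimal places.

F = S·e^((r+u−y)T) ⇒ (r+u−y) = ln(F/S)/T
ln(13681/13657) = 0.001756; /T ⇒ 0.007024
y = r + u − ln(F/S)/T = 0.0340 + 0.0287 − 0.007024 = 0.055676
y = 5.57%

5.57%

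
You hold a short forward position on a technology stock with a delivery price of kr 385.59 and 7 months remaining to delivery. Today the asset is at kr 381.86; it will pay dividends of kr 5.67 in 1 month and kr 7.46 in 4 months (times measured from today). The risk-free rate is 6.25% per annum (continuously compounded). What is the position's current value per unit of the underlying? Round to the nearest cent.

kr 2.87

PV(remaining dividends) I = 5.67·e^(−0.0625·1/12) + 7.46·e^(−0.0625·4/12) = 12.9467
Current forward F = (S − I)·e^(rT) = (381.86 − 12.9467)·e^(0.0625·7/12) = 368.9133 × 1.037131 = 382.6114
Value (long) = (F − K)·e^(−rT) = (382.6114 − 385.59) × 0.964198 = -2.8720
Short position value = −(long value) = kr 2.87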